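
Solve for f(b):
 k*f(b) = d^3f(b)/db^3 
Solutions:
 f(b) = C1*exp(b*k^(1/3)) + C2*exp(b*k^(1/3)*(-1 + sqrt(3)*I)/2) + C3*exp(-b*k^(1/3)*(1 + sqrt(3)*I)/2)


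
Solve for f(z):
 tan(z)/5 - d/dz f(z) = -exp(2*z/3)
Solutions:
 f(z) = C1 + 3*exp(2*z/3)/2 - log(cos(z))/5


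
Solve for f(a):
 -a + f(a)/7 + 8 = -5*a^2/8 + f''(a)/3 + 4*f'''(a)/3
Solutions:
 f(a) = C1*exp(-a*(7*7^(1/3)/(36*sqrt(317) + 641)^(1/3) + 14 + 7^(2/3)*(36*sqrt(317) + 641)^(1/3))/168)*sin(sqrt(3)*7^(1/3)*a*(-7^(1/3)*(36*sqrt(317) + 641)^(1/3) + 7/(36*sqrt(317) + 641)^(1/3))/168) + C2*exp(-a*(7*7^(1/3)/(36*sqrt(317) + 641)^(1/3) + 14 + 7^(2/3)*(36*sqrt(317) + 641)^(1/3))/168)*cos(sqrt(3)*7^(1/3)*a*(-7^(1/3)*(36*sqrt(317) + 641)^(1/3) + 7/(36*sqrt(317) + 641)^(1/3))/168) + C3*exp(a*(-7 + 7*7^(1/3)/(36*sqrt(317) + 641)^(1/3) + 7^(2/3)*(36*sqrt(317) + 641)^(1/3))/84) - 35*a^2/8 + 7*a - 917/12


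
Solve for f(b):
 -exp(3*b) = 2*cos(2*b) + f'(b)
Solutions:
 f(b) = C1 - exp(3*b)/3 - sin(2*b)


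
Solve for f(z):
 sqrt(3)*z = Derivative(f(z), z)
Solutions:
 f(z) = C1 + sqrt(3)*z^2/2


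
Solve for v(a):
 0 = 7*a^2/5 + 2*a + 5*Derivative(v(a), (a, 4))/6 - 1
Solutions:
 v(a) = C1 + C2*a + C3*a^2 + C4*a^3 - 7*a^6/1500 - a^5/50 + a^4/20


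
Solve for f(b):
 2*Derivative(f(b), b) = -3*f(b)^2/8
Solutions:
 f(b) = 16/(C1 + 3*b)


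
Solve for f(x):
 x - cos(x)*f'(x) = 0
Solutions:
 f(x) = C1 + Integral(x/cos(x), x)


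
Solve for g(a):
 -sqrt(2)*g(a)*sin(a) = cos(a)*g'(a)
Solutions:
 g(a) = C1*cos(a)^(sqrt(2))


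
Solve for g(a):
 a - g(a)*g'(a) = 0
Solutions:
 g(a) = -sqrt(C1 + a^2)
 g(a) = sqrt(C1 + a^2)


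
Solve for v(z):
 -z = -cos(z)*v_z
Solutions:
 v(z) = C1 + Integral(z/cos(z), z)


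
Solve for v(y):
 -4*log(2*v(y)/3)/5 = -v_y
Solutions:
 -5*Integral(1/(log(_y) - log(3) + log(2)), (_y, v(y)))/4 = C1 - y


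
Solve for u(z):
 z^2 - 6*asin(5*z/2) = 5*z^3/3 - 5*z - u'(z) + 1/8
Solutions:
 u(z) = C1 + 5*z^4/12 - z^3/3 - 5*z^2/2 + 6*z*asin(5*z/2) + z/8 + 6*sqrt(4 - 25*z^2)/5


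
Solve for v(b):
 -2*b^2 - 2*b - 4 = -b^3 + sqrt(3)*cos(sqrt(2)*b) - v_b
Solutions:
 v(b) = C1 - b^4/4 + 2*b^3/3 + b^2 + 4*b + sqrt(6)*sin(sqrt(2)*b)/2


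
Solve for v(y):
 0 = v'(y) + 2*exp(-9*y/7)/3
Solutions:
 v(y) = C1 + 14*exp(-9*y/7)/27


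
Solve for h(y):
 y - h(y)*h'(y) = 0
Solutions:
 h(y) = -sqrt(C1 + y^2)
 h(y) = sqrt(C1 + y^2)


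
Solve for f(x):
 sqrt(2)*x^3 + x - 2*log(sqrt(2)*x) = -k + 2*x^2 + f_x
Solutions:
 f(x) = C1 + k*x + sqrt(2)*x^4/4 - 2*x^3/3 + x^2/2 - 2*x*log(x) - x*log(2) + 2*x


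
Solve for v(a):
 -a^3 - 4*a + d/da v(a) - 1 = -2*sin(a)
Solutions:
 v(a) = C1 + a^4/4 + 2*a^2 + a + 2*cos(a)


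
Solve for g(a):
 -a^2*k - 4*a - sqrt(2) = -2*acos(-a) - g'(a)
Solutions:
 g(a) = C1 + a^3*k/3 + 2*a^2 - 2*a*acos(-a) + sqrt(2)*a - 2*sqrt(1 - a^2)


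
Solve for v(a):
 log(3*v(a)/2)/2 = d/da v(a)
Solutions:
 2*Integral(1/(-log(_y) - log(3) + log(2)), (_y, v(a))) = C1 - a


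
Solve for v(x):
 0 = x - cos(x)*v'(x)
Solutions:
 v(x) = C1 + Integral(x/cos(x), x)


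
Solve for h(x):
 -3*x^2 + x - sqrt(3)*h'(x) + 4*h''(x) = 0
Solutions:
 h(x) = C1 + C2*exp(sqrt(3)*x/4) - sqrt(3)*x^3/3 - 4*x^2 + sqrt(3)*x^2/6 - 32*sqrt(3)*x/3 + 4*x/3


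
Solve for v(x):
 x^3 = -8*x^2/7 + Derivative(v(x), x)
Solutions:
 v(x) = C1 + x^4/4 + 8*x^3/21


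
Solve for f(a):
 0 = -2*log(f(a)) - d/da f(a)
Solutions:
 li(f(a)) = C1 - 2*a


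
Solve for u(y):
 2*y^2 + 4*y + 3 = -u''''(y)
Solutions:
 u(y) = C1 + C2*y + C3*y^2 + C4*y^3 - y^6/180 - y^5/30 - y^4/8


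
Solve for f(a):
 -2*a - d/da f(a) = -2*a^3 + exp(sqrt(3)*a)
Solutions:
 f(a) = C1 + a^4/2 - a^2 - sqrt(3)*exp(sqrt(3)*a)/3


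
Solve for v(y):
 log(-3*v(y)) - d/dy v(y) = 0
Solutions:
 -Integral(1/(log(-_y) + log(3)), (_y, v(y))) = C1 - y


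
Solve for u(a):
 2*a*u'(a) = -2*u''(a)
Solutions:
 u(a) = C1 + C2*erf(sqrt(2)*a/2)


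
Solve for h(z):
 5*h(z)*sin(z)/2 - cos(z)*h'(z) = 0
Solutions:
 h(z) = C1/cos(z)^(5/2)


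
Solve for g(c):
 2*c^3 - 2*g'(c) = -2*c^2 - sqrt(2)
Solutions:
 g(c) = C1 + c^4/4 + c^3/3 + sqrt(2)*c/2


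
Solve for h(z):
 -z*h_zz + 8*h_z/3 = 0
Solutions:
 h(z) = C1 + C2*z^(11/3)


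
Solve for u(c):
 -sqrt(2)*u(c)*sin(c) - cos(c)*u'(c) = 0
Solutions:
 u(c) = C1*cos(c)^(sqrt(2))


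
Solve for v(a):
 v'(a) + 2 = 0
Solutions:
 v(a) = C1 - 2*a


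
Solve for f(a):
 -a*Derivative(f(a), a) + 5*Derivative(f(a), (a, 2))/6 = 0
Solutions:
 f(a) = C1 + C2*erfi(sqrt(15)*a/5)


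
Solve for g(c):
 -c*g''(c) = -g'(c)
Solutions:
 g(c) = C1 + C2*c^2


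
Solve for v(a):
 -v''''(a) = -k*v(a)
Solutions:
 v(a) = C1*exp(-a*k^(1/4)) + C2*exp(a*k^(1/4)) + C3*exp(-I*a*k^(1/4)) + C4*exp(I*a*k^(1/4))


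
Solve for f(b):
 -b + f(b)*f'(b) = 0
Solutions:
 f(b) = -sqrt(C1 + b^2)
 f(b) = sqrt(C1 + b^2)


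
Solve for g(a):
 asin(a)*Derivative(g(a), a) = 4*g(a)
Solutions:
 g(a) = C1*exp(4*Integral(1/asin(a), a))


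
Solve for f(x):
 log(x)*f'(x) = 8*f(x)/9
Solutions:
 f(x) = C1*exp(8*li(x)/9)


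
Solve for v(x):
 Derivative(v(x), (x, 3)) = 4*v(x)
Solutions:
 v(x) = C3*exp(2^(2/3)*x) + (C1*sin(2^(2/3)*sqrt(3)*x/2) + C2*cos(2^(2/3)*sqrt(3)*x/2))*exp(-2^(2/3)*x/2)


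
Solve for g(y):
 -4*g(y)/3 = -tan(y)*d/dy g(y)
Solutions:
 g(y) = C1*sin(y)^(4/3)


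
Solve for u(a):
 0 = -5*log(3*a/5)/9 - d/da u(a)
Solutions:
 u(a) = C1 - 5*a*log(a)/9 - 5*a*log(3)/9 + 5*a/9 + 5*a*log(5)/9


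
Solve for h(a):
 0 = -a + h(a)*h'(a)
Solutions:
 h(a) = -sqrt(C1 + a^2)
 h(a) = sqrt(C1 + a^2)


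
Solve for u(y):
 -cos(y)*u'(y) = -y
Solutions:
 u(y) = C1 + Integral(y/cos(y), y)


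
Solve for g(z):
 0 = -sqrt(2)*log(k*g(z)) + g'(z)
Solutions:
 li(k*g(z))/k = C1 + sqrt(2)*z


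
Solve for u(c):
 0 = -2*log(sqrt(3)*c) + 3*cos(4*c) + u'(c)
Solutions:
 u(c) = C1 + 2*c*log(c) - 2*c + c*log(3) - 3*sin(4*c)/4


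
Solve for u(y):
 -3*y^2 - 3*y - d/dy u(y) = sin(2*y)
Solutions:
 u(y) = C1 - y^3 - 3*y^2/2 + cos(2*y)/2


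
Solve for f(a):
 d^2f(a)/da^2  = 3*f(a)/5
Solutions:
 f(a) = C1*exp(-sqrt(15)*a/5) + C2*exp(sqrt(15)*a/5)


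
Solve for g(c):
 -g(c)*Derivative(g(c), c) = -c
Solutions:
 g(c) = -sqrt(C1 + c^2)
 g(c) = sqrt(C1 + c^2)


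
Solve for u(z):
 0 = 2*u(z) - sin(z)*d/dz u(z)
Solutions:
 u(z) = C1*(cos(z) - 1)/(cos(z) + 1)


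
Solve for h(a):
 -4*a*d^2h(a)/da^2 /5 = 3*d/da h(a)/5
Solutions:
 h(a) = C1 + C2*a^(1/4)


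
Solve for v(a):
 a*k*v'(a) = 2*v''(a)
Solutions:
 v(a) = Piecewise((-sqrt(pi)*C1*erf(a*sqrt(-k)/2)/sqrt(-k) - C2, (k > 0) | (k < 0)), (-C1*a - C2, True))


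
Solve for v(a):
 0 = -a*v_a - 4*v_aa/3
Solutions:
 v(a) = C1 + C2*erf(sqrt(6)*a/4)


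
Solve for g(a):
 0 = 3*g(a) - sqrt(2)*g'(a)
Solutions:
 g(a) = C1*exp(3*sqrt(2)*a/2)


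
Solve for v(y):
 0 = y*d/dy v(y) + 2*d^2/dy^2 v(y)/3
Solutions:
 v(y) = C1 + C2*erf(sqrt(3)*y/2)


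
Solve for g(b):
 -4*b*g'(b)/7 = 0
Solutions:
 g(b) = C1


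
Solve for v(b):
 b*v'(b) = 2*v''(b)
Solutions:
 v(b) = C1 + C2*erfi(b/2)


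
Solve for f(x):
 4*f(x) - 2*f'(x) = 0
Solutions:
 f(x) = C1*exp(2*x)


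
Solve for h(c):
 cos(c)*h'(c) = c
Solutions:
 h(c) = C1 + Integral(c/cos(c), c)


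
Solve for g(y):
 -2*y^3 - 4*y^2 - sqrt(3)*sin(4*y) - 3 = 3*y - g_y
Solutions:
 g(y) = C1 + y^4/2 + 4*y^3/3 + 3*y^2/2 + 3*y - sqrt(3)*cos(4*y)/4


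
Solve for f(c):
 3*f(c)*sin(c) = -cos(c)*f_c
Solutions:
 f(c) = C1*cos(c)^3


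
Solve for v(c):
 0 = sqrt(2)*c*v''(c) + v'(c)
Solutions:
 v(c) = C1 + C2*c^(1 - sqrt(2)/2)


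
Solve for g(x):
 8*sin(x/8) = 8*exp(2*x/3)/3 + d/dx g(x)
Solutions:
 g(x) = C1 - 4*exp(2*x/3) - 64*cos(x/8)


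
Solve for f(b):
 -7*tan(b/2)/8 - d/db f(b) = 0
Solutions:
 f(b) = C1 + 7*log(cos(b/2))/4


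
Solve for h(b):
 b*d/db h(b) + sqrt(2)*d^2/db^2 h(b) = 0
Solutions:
 h(b) = C1 + C2*erf(2^(1/4)*b/2)


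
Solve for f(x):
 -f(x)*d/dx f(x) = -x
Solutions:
 f(x) = -sqrt(C1 + x^2)
 f(x) = sqrt(C1 + x^2)


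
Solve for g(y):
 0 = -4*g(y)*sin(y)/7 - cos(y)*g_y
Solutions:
 g(y) = C1*cos(y)^(4/7)


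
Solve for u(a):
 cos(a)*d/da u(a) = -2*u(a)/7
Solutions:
 u(a) = C1*(sin(a) - 1)^(1/7)/(sin(a) + 1)^(1/7)


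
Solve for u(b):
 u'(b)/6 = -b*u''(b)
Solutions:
 u(b) = C1 + C2*b^(5/6)


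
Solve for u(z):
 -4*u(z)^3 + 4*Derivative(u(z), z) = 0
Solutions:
 u(z) = -sqrt(2)*sqrt(-1/(C1 + z))/2
 u(z) = sqrt(2)*sqrt(-1/(C1 + z))/2


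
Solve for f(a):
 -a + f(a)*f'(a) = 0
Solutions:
 f(a) = -sqrt(C1 + a^2)
 f(a) = sqrt(C1 + a^2)


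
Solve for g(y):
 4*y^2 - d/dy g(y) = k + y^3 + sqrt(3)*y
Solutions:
 g(y) = C1 - k*y - y^4/4 + 4*y^3/3 - sqrt(3)*y^2/2


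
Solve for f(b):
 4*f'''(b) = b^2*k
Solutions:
 f(b) = C1 + C2*b + C3*b^2 + b^5*k/240


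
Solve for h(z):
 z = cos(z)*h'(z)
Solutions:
 h(z) = C1 + Integral(z/cos(z), z)


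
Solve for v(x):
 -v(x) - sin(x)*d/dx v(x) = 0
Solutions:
 v(x) = C1*sqrt(cos(x) + 1)/sqrt(cos(x) - 1)


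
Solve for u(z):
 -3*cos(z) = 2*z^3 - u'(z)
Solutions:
 u(z) = C1 + z^4/2 + 3*sin(z)


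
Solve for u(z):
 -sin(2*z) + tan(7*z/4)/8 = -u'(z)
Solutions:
 u(z) = C1 + log(cos(7*z/4))/14 - cos(2*z)/2


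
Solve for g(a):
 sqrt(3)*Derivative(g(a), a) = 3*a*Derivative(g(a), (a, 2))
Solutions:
 g(a) = C1 + C2*a^(sqrt(3)/3 + 1)


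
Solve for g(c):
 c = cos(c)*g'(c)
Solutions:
 g(c) = C1 + Integral(c/cos(c), c)


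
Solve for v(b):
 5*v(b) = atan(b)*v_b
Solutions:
 v(b) = C1*exp(5*Integral(1/atan(b), b))


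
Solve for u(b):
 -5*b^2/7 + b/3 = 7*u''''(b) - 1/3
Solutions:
 u(b) = C1 + C2*b + C3*b^2 + C4*b^3 - b^6/3528 + b^5/2520 + b^4/504


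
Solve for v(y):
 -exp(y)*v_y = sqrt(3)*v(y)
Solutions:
 v(y) = C1*exp(sqrt(3)*exp(-y))


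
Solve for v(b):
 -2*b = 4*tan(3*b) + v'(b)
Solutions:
 v(b) = C1 - b^2 + 4*log(cos(3*b))/3


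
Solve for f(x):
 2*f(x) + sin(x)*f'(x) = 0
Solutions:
 f(x) = C1*(cos(x) + 1)/(cos(x) - 1)


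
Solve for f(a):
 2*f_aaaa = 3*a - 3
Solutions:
 f(a) = C1 + C2*a + C3*a^2 + C4*a^3 + a^5/80 - a^4/16


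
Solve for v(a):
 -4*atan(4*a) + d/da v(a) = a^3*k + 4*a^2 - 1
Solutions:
 v(a) = C1 + a^4*k/4 + 4*a^3/3 + 4*a*atan(4*a) - a - log(16*a^2 + 1)/2


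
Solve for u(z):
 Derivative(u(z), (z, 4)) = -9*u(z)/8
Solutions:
 u(z) = (C1*sin(2^(3/4)*sqrt(3)*z/4) + C2*cos(2^(3/4)*sqrt(3)*z/4))*exp(-2^(3/4)*sqrt(3)*z/4) + (C3*sin(2^(3/4)*sqrt(3)*z/4) + C4*cos(2^(3/4)*sqrt(3)*z/4))*exp(2^(3/4)*sqrt(3)*z/4)


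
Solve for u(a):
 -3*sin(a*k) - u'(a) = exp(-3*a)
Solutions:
 u(a) = C1 + exp(-3*a)/3 + 3*cos(a*k)/k


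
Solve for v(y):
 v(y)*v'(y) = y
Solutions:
 v(y) = -sqrt(C1 + y^2)
 v(y) = sqrt(C1 + y^2)


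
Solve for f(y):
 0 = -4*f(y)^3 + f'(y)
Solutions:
 f(y) = -sqrt(2)*sqrt(-1/(C1 + 4*y))/2
 f(y) = sqrt(2)*sqrt(-1/(C1 + 4*y))/2


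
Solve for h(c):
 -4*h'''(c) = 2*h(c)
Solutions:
 h(c) = C3*exp(-2^(2/3)*c/2) + (C1*sin(2^(2/3)*sqrt(3)*c/4) + C2*cos(2^(2/3)*sqrt(3)*c/4))*exp(2^(2/3)*c/4)


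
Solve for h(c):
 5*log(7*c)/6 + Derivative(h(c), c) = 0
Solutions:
 h(c) = C1 - 5*c*log(c)/6 - 5*c*log(7)/6 + 5*c/6


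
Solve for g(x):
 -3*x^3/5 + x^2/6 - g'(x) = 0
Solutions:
 g(x) = C1 - 3*x^4/20 + x^3/18


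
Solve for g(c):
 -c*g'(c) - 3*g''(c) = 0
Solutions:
 g(c) = C1 + C2*erf(sqrt(6)*c/6)


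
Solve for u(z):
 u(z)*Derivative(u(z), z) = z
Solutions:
 u(z) = -sqrt(C1 + z^2)
 u(z) = sqrt(C1 + z^2)


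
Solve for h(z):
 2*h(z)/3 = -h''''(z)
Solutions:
 h(z) = (C1*sin(6^(3/4)*z/6) + C2*cos(6^(3/4)*z/6))*exp(-6^(3/4)*z/6) + (C3*sin(6^(3/4)*z/6) + C4*cos(6^(3/4)*z/6))*exp(6^(3/4)*z/6)


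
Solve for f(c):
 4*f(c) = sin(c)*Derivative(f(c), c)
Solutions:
 f(c) = C1*(cos(c)^2 - 2*cos(c) + 1)/(cos(c)^2 + 2*cos(c) + 1)


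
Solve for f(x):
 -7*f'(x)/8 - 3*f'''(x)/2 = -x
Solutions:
 f(x) = C1 + C2*sin(sqrt(21)*x/6) + C3*cos(sqrt(21)*x/6) + 4*x^2/7


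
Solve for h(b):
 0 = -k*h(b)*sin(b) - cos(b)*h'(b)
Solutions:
 h(b) = C1*exp(k*log(cos(b)))


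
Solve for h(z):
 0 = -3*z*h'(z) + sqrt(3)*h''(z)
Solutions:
 h(z) = C1 + C2*erfi(sqrt(2)*3^(1/4)*z/2)


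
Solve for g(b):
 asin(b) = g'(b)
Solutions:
 g(b) = C1 + b*asin(b) + sqrt(1 - b^2)


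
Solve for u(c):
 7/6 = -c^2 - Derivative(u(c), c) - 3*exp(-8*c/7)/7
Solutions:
 u(c) = C1 - c^3/3 - 7*c/6 + 3*exp(-8*c/7)/8


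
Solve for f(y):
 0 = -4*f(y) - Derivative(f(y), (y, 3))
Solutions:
 f(y) = C3*exp(-2^(2/3)*y) + (C1*sin(2^(2/3)*sqrt(3)*y/2) + C2*cos(2^(2/3)*sqrt(3)*y/2))*exp(2^(2/3)*y/2)


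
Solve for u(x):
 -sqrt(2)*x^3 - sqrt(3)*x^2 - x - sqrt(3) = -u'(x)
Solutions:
 u(x) = C1 + sqrt(2)*x^4/4 + sqrt(3)*x^3/3 + x^2/2 + sqrt(3)*x


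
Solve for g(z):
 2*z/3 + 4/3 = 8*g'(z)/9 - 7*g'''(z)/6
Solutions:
 g(z) = C1 + C2*exp(-4*sqrt(21)*z/21) + C3*exp(4*sqrt(21)*z/21) + 3*z^2/8 + 3*z/2


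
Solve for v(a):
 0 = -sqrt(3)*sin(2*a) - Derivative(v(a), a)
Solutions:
 v(a) = C1 + sqrt(3)*cos(2*a)/2


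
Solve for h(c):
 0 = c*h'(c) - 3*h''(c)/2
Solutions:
 h(c) = C1 + C2*erfi(sqrt(3)*c/3)


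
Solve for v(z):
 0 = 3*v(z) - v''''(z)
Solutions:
 v(z) = C1*exp(-3^(1/4)*z) + C2*exp(3^(1/4)*z) + C3*sin(3^(1/4)*z) + C4*cos(3^(1/4)*z)


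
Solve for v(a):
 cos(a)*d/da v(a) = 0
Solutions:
 v(a) = C1


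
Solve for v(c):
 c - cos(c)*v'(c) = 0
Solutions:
 v(c) = C1 + Integral(c/cos(c), c)


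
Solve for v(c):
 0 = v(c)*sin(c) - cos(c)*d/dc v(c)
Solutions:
 v(c) = C1/cos(c)


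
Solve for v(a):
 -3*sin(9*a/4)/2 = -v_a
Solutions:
 v(a) = C1 - 2*cos(9*a/4)/3


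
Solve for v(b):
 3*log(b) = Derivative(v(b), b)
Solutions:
 v(b) = C1 + 3*b*log(b) - 3*b


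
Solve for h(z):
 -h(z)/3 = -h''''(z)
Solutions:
 h(z) = C1*exp(-3^(3/4)*z/3) + C2*exp(3^(3/4)*z/3) + C3*sin(3^(3/4)*z/3) + C4*cos(3^(3/4)*z/3)


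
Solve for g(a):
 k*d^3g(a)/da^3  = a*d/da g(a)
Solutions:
 g(a) = C1 + Integral(C2*airyai(a*(1/k)^(1/3)) + C3*airybi(a*(1/k)^(1/3)), a)


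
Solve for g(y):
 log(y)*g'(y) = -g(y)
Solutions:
 g(y) = C1*exp(-li(y))


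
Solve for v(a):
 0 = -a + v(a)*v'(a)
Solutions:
 v(a) = -sqrt(C1 + a^2)
 v(a) = sqrt(C1 + a^2)


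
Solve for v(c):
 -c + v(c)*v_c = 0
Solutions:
 v(c) = -sqrt(C1 + c^2)
 v(c) = sqrt(C1 + c^2)


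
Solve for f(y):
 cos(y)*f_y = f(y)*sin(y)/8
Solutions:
 f(y) = C1/cos(y)^(1/8)


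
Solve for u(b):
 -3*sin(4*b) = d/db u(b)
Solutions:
 u(b) = C1 + 3*cos(4*b)/4


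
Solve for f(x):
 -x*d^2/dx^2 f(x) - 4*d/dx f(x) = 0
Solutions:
 f(x) = C1 + C2/x^3


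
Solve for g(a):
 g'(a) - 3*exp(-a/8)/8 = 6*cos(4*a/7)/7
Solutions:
 g(a) = C1 + 3*sin(4*a/7)/2 - 3*exp(-a/8)


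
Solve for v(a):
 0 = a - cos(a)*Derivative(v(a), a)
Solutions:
 v(a) = C1 + Integral(a/cos(a), a)


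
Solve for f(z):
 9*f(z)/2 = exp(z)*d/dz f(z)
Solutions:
 f(z) = C1*exp(-9*exp(-z)/2)


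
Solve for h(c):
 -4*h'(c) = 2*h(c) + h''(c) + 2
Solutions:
 h(c) = C1*exp(c*(-2 + sqrt(2))) + C2*exp(-c*(sqrt(2) + 2)) - 1


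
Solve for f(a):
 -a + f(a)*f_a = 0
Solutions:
 f(a) = -sqrt(C1 + a^2)
 f(a) = sqrt(C1 + a^2)


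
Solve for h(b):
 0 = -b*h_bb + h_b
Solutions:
 h(b) = C1 + C2*b^2


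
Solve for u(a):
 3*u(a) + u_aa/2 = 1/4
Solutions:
 u(a) = C1*sin(sqrt(6)*a) + C2*cos(sqrt(6)*a) + 1/12


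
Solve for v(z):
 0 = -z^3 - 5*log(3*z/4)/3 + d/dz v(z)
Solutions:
 v(z) = C1 + z^4/4 + 5*z*log(z)/3 - 4*z*log(2) - 5*z/3 + z*log(3) + 2*z*log(6)/3


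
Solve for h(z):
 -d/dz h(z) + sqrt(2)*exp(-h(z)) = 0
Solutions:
 h(z) = log(C1 + sqrt(2)*z)


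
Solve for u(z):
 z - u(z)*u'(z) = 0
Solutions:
 u(z) = -sqrt(C1 + z^2)
 u(z) = sqrt(C1 + z^2)


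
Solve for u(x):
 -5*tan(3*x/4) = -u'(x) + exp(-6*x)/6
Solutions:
 u(x) = C1 + 10*log(tan(3*x/4)^2 + 1)/3 - exp(-6*x)/36


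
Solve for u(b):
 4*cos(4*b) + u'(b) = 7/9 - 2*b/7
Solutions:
 u(b) = C1 - b^2/7 + 7*b/9 - sin(4*b)


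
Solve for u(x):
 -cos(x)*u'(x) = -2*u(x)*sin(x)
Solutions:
 u(x) = C1/cos(x)^2


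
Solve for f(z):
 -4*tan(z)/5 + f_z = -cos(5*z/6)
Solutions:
 f(z) = C1 - 4*log(cos(z))/5 - 6*sin(5*z/6)/5


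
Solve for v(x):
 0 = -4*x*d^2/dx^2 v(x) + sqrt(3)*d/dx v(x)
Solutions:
 v(x) = C1 + C2*x^(sqrt(3)/4 + 1)


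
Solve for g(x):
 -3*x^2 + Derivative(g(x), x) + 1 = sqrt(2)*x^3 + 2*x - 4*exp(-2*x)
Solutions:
 g(x) = C1 + sqrt(2)*x^4/4 + x^3 + x^2 - x + 2*exp(-2*x)


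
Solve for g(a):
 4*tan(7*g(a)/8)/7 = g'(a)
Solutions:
 g(a) = -8*asin(C1*exp(a/2))/7 + 8*pi/7
 g(a) = 8*asin(C1*exp(a/2))/7


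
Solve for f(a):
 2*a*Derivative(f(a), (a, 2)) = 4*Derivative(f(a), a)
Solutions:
 f(a) = C1 + C2*a^3


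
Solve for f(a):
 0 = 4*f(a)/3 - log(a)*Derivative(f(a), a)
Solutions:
 f(a) = C1*exp(4*li(a)/3)


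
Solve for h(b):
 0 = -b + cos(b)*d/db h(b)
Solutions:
 h(b) = C1 + Integral(b/cos(b), b)


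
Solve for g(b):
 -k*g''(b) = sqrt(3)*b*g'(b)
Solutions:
 g(b) = C1 + C2*sqrt(k)*erf(sqrt(2)*3^(1/4)*b*sqrt(1/k)/2)


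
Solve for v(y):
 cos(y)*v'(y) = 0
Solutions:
 v(y) = C1


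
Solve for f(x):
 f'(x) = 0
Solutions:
 f(x) = C1


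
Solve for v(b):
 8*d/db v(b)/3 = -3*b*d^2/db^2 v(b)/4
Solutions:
 v(b) = C1 + C2/b^(23/9)


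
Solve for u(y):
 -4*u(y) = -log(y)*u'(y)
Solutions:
 u(y) = C1*exp(4*li(y))


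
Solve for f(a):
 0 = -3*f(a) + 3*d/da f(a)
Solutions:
 f(a) = C1*exp(a)


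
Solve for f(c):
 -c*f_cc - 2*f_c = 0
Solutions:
 f(c) = C1 + C2/c


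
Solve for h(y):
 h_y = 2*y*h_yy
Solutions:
 h(y) = C1 + C2*y^(3/2)


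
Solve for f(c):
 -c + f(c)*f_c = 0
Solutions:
 f(c) = -sqrt(C1 + c^2)
 f(c) = sqrt(C1 + c^2)


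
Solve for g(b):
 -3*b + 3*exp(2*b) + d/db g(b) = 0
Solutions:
 g(b) = C1 + 3*b^2/2 - 3*exp(2*b)/2


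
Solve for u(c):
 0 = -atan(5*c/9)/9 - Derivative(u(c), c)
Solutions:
 u(c) = C1 - c*atan(5*c/9)/9 + log(25*c^2 + 81)/10


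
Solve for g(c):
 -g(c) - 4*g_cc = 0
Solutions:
 g(c) = C1*sin(c/2) + C2*cos(c/2)


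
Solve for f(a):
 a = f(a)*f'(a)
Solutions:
 f(a) = -sqrt(C1 + a^2)
 f(a) = sqrt(C1 + a^2)


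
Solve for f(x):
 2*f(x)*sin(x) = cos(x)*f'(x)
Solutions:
 f(x) = C1/cos(x)^2


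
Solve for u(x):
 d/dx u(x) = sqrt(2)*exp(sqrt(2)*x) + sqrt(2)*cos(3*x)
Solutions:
 u(x) = C1 + exp(sqrt(2)*x) + sqrt(2)*sin(3*x)/3


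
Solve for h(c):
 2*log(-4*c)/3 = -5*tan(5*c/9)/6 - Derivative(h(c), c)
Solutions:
 h(c) = C1 - 2*c*log(-c)/3 - 4*c*log(2)/3 + 2*c/3 + 3*log(cos(5*c/9))/2


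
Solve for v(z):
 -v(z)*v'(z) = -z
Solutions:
 v(z) = -sqrt(C1 + z^2)
 v(z) = sqrt(C1 + z^2)


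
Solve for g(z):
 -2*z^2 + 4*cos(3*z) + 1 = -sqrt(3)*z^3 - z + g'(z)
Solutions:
 g(z) = C1 + sqrt(3)*z^4/4 - 2*z^3/3 + z^2/2 + z + 4*sin(3*z)/3


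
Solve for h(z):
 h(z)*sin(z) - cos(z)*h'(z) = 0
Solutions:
 h(z) = C1/cos(z)


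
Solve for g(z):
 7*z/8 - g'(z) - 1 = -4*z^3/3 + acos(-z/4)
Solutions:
 g(z) = C1 + z^4/3 + 7*z^2/16 - z*acos(-z/4) - z - sqrt(16 - z^2)


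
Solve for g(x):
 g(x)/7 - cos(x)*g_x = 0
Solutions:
 g(x) = C1*(sin(x) + 1)^(1/14)/(sin(x) - 1)^(1/14)


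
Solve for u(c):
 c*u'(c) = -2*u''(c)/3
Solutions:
 u(c) = C1 + C2*erf(sqrt(3)*c/2)


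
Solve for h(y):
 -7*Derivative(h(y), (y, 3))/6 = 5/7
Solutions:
 h(y) = C1 + C2*y + C3*y^2 - 5*y^3/49


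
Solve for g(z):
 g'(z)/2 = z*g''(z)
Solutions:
 g(z) = C1 + C2*z^(3/2)


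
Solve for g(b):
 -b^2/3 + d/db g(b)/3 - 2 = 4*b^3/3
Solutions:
 g(b) = C1 + b^4 + b^3/3 + 6*b


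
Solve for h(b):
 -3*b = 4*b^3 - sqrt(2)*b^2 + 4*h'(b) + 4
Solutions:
 h(b) = C1 - b^4/4 + sqrt(2)*b^3/12 - 3*b^2/8 - b


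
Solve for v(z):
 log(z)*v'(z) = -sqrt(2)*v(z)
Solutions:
 v(z) = C1*exp(-sqrt(2)*li(z))


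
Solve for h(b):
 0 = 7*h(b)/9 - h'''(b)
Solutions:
 h(b) = C3*exp(21^(1/3)*b/3) + (C1*sin(3^(5/6)*7^(1/3)*b/6) + C2*cos(3^(5/6)*7^(1/3)*b/6))*exp(-21^(1/3)*b/6)


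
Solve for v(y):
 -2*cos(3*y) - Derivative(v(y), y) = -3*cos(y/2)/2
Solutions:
 v(y) = C1 + 3*sin(y/2) - 2*sin(3*y)/3


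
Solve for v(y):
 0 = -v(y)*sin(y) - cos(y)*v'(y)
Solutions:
 v(y) = C1*cos(y)


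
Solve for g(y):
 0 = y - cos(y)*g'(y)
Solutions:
 g(y) = C1 + Integral(y/cos(y), y)


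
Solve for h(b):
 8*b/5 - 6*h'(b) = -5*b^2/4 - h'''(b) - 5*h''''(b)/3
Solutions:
 h(b) = C1 + C2*exp(-b*((15*sqrt(223) + 224)^(-1/3) + 2 + (15*sqrt(223) + 224)^(1/3))/10)*sin(sqrt(3)*b*(-(15*sqrt(223) + 224)^(1/3) + (15*sqrt(223) + 224)^(-1/3))/10) + C3*exp(-b*((15*sqrt(223) + 224)^(-1/3) + 2 + (15*sqrt(223) + 224)^(1/3))/10)*cos(sqrt(3)*b*(-(15*sqrt(223) + 224)^(1/3) + (15*sqrt(223) + 224)^(-1/3))/10) + C4*exp(b*(-1 + (15*sqrt(223) + 224)^(-1/3) + (15*sqrt(223) + 224)^(1/3))/5) + 5*b^3/72 + 2*b^2/15 + 5*b/72


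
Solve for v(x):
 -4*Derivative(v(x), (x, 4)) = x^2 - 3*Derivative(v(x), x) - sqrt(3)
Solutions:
 v(x) = C1 + C4*exp(6^(1/3)*x/2) + x^3/9 - sqrt(3)*x/3 + (C2*sin(2^(1/3)*3^(5/6)*x/4) + C3*cos(2^(1/3)*3^(5/6)*x/4))*exp(-6^(1/3)*x/4)


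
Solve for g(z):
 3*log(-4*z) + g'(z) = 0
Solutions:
 g(z) = C1 - 3*z*log(-z) + 3*z*(1 - 2*log(2))


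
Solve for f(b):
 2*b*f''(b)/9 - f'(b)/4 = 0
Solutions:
 f(b) = C1 + C2*b^(17/8)


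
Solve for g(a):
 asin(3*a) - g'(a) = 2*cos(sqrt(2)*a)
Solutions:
 g(a) = C1 + a*asin(3*a) + sqrt(1 - 9*a^2)/3 - sqrt(2)*sin(sqrt(2)*a)


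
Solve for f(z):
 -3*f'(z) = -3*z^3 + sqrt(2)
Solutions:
 f(z) = C1 + z^4/4 - sqrt(2)*z/3


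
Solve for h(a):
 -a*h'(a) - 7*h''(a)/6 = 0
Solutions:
 h(a) = C1 + C2*erf(sqrt(21)*a/7)


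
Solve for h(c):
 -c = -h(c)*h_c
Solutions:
 h(c) = -sqrt(C1 + c^2)
 h(c) = sqrt(C1 + c^2)


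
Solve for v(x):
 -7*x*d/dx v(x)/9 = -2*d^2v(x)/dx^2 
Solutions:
 v(x) = C1 + C2*erfi(sqrt(7)*x/6)


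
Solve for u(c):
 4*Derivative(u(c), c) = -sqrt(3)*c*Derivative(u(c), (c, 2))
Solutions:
 u(c) = C1 + C2*c^(1 - 4*sqrt(3)/3)


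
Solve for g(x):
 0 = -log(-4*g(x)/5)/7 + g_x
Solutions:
 -7*Integral(1/(log(-_y) - log(5) + 2*log(2)), (_y, g(x))) = C1 - x


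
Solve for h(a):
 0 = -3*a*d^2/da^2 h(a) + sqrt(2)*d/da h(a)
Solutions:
 h(a) = C1 + C2*a^(sqrt(2)/3 + 1)


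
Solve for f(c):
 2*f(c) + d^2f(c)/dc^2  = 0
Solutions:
 f(c) = C1*sin(sqrt(2)*c) + C2*cos(sqrt(2)*c)


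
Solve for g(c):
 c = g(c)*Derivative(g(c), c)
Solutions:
 g(c) = -sqrt(C1 + c^2)
 g(c) = sqrt(C1 + c^2)


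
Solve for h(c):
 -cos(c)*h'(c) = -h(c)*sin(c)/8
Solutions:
 h(c) = C1/cos(c)^(1/8)


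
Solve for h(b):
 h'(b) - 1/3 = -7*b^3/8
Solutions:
 h(b) = C1 - 7*b^4/32 + b/3


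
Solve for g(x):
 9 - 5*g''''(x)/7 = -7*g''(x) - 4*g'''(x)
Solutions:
 g(x) = C1 + C2*x + C3*exp(-7*x/5) + C4*exp(7*x) - 9*x^2/14


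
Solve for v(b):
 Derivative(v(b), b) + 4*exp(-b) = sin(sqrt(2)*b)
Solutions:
 v(b) = C1 - sqrt(2)*cos(sqrt(2)*b)/2 + 4*exp(-b)


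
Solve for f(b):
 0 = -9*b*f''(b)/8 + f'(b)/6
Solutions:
 f(b) = C1 + C2*b^(31/27)


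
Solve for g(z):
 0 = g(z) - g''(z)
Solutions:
 g(z) = C1*exp(-z) + C2*exp(z)


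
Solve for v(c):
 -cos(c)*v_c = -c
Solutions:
 v(c) = C1 + Integral(c/cos(c), c)


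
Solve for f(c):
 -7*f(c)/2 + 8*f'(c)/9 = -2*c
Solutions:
 f(c) = C1*exp(63*c/16) + 4*c/7 + 64/441


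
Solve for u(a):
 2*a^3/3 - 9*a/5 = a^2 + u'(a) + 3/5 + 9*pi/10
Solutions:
 u(a) = C1 + a^4/6 - a^3/3 - 9*a^2/10 - 9*pi*a/10 - 3*a/5


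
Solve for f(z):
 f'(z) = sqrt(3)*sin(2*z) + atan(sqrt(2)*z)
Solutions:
 f(z) = C1 + z*atan(sqrt(2)*z) - sqrt(2)*log(2*z^2 + 1)/4 - sqrt(3)*cos(2*z)/2


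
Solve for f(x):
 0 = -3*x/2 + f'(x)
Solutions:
 f(x) = C1 + 3*x^2/4


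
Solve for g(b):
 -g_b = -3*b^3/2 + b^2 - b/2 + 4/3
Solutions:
 g(b) = C1 + 3*b^4/8 - b^3/3 + b^2/4 - 4*b/3


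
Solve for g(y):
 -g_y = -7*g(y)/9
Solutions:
 g(y) = C1*exp(7*y/9)


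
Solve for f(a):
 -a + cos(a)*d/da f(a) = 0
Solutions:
 f(a) = C1 + Integral(a/cos(a), a)


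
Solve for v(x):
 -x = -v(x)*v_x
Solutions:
 v(x) = -sqrt(C1 + x^2)
 v(x) = sqrt(C1 + x^2)


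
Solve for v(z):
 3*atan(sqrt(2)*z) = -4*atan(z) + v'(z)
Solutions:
 v(z) = C1 + 4*z*atan(z) + 3*z*atan(sqrt(2)*z) - 2*log(z^2 + 1) - 3*sqrt(2)*log(2*z^2 + 1)/4


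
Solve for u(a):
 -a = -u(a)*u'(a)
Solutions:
 u(a) = -sqrt(C1 + a^2)
 u(a) = sqrt(C1 + a^2)


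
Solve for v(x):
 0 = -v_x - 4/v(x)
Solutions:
 v(x) = -sqrt(C1 - 8*x)
 v(x) = sqrt(C1 - 8*x)


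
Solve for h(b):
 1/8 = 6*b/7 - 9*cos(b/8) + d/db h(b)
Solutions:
 h(b) = C1 - 3*b^2/7 + b/8 + 72*sin(b/8)


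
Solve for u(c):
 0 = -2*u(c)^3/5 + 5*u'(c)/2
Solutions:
 u(c) = -5*sqrt(2)*sqrt(-1/(C1 + 4*c))/2
 u(c) = 5*sqrt(2)*sqrt(-1/(C1 + 4*c))/2


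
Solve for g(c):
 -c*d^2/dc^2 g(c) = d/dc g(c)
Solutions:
 g(c) = C1 + C2*log(c)


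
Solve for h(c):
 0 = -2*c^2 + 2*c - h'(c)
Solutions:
 h(c) = C1 - 2*c^3/3 + c^2


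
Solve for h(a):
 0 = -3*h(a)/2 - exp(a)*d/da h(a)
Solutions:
 h(a) = C1*exp(3*exp(-a)/2)


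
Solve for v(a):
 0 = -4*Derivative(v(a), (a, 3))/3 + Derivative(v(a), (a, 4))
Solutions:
 v(a) = C1 + C2*a + C3*a^2 + C4*exp(4*a/3)


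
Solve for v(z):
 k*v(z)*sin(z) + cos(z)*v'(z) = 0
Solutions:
 v(z) = C1*exp(k*log(cos(z)))


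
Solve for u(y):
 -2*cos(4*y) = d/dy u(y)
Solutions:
 u(y) = C1 - sin(4*y)/2


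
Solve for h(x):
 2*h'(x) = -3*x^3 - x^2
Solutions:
 h(x) = C1 - 3*x^4/8 - x^3/6


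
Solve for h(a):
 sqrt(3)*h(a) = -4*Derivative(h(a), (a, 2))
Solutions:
 h(a) = C1*sin(3^(1/4)*a/2) + C2*cos(3^(1/4)*a/2)


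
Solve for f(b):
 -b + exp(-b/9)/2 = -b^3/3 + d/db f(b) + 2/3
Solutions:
 f(b) = C1 + b^4/12 - b^2/2 - 2*b/3 - 9*exp(-b/9)/2


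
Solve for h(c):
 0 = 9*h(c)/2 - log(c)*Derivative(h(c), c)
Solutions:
 h(c) = C1*exp(9*li(c)/2)


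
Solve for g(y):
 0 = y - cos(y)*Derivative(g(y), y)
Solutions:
 g(y) = C1 + Integral(y/cos(y), y)


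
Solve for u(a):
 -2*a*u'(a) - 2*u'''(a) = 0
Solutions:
 u(a) = C1 + Integral(C2*airyai(-a) + C3*airybi(-a), a)


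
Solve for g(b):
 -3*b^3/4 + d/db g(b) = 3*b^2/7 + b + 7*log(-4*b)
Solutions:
 g(b) = C1 + 3*b^4/16 + b^3/7 + b^2/2 + 7*b*log(-b) + 7*b*(-1 + 2*log(2))


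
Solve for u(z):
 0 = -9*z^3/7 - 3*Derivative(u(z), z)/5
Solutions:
 u(z) = C1 - 15*z^4/28


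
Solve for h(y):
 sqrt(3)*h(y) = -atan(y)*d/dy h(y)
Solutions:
 h(y) = C1*exp(-sqrt(3)*Integral(1/atan(y), y))


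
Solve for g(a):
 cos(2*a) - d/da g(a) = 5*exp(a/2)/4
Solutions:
 g(a) = C1 - 5*exp(a/2)/2 + sin(2*a)/2


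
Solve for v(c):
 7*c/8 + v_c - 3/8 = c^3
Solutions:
 v(c) = C1 + c^4/4 - 7*c^2/16 + 3*c/8


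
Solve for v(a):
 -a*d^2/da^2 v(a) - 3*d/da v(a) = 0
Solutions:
 v(a) = C1 + C2/a^2


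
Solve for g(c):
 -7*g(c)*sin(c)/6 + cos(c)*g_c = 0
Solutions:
 g(c) = C1/cos(c)^(7/6)


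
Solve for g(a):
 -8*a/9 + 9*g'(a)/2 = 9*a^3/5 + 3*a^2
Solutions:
 g(a) = C1 + a^4/10 + 2*a^3/9 + 8*a^2/81


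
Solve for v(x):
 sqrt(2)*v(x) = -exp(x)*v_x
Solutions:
 v(x) = C1*exp(sqrt(2)*exp(-x))


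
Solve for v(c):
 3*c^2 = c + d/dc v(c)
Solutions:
 v(c) = C1 + c^3 - c^2/2


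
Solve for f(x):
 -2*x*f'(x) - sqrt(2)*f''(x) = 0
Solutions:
 f(x) = C1 + C2*erf(2^(3/4)*x/2)


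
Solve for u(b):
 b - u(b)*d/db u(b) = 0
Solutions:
 u(b) = -sqrt(C1 + b^2)
 u(b) = sqrt(C1 + b^2)


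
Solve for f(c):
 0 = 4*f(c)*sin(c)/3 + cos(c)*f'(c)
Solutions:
 f(c) = C1*cos(c)^(4/3)


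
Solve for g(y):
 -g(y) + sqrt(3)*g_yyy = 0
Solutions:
 g(y) = C3*exp(3^(5/6)*y/3) + (C1*sin(3^(1/3)*y/2) + C2*cos(3^(1/3)*y/2))*exp(-3^(5/6)*y/6)


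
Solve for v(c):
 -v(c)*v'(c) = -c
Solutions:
 v(c) = -sqrt(C1 + c^2)
 v(c) = sqrt(C1 + c^2)


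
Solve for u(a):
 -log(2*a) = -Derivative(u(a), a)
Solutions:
 u(a) = C1 + a*log(a) - a + a*log(2)


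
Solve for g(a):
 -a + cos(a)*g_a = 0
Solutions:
 g(a) = C1 + Integral(a/cos(a), a)


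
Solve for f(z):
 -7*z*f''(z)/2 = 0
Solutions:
 f(z) = C1 + C2*z


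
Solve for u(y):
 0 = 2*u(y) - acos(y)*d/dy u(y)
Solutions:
 u(y) = C1*exp(2*Integral(1/acos(y), y))


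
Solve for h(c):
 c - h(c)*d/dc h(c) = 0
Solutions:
 h(c) = -sqrt(C1 + c^2)
 h(c) = sqrt(C1 + c^2)


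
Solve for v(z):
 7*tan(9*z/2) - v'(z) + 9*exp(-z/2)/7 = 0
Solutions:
 v(z) = C1 + 7*log(tan(9*z/2)^2 + 1)/9 - 18*exp(-z/2)/7


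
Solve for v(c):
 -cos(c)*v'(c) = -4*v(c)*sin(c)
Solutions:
 v(c) = C1/cos(c)^4


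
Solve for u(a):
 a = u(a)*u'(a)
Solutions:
 u(a) = -sqrt(C1 + a^2)
 u(a) = sqrt(C1 + a^2)


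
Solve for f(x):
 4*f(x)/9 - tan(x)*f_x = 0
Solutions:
 f(x) = C1*sin(x)^(4/9)


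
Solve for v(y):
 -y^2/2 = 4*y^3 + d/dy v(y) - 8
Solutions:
 v(y) = C1 - y^4 - y^3/6 + 8*y


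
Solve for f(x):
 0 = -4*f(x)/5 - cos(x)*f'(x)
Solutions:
 f(x) = C1*(sin(x) - 1)^(2/5)/(sin(x) + 1)^(2/5)


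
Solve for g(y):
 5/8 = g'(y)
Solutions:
 g(y) = C1 + 5*y/8


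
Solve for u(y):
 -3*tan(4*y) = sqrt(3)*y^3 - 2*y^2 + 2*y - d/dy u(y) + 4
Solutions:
 u(y) = C1 + sqrt(3)*y^4/4 - 2*y^3/3 + y^2 + 4*y - 3*log(cos(4*y))/4


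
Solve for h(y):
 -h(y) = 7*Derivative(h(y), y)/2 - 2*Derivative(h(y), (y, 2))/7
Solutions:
 h(y) = C1*exp(y*(49 - 5*sqrt(105))/8) + C2*exp(y*(49 + 5*sqrt(105))/8)


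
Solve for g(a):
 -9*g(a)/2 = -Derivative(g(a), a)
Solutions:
 g(a) = C1*exp(9*a/2)


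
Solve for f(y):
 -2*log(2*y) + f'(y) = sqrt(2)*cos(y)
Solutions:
 f(y) = C1 + 2*y*log(y) - 2*y + 2*y*log(2) + sqrt(2)*sin(y)


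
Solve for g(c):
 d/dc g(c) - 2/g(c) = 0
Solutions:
 g(c) = -sqrt(C1 + 4*c)
 g(c) = sqrt(C1 + 4*c)


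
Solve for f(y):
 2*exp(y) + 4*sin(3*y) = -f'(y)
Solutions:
 f(y) = C1 - 2*exp(y) + 4*cos(3*y)/3


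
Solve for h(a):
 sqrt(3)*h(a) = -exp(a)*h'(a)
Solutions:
 h(a) = C1*exp(sqrt(3)*exp(-a))


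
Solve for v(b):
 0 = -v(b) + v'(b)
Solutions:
 v(b) = C1*exp(b)


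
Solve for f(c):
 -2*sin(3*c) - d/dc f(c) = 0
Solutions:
 f(c) = C1 + 2*cos(3*c)/3


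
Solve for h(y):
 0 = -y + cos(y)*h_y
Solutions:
 h(y) = C1 + Integral(y/cos(y), y)


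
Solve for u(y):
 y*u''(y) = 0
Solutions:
 u(y) = C1 + C2*y


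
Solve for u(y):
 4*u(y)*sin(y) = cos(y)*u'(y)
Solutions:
 u(y) = C1/cos(y)^4


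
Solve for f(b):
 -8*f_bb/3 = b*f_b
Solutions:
 f(b) = C1 + C2*erf(sqrt(3)*b/4)


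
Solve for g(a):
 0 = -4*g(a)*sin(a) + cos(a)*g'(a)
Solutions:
 g(a) = C1/cos(a)^4


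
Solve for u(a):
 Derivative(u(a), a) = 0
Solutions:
 u(a) = C1


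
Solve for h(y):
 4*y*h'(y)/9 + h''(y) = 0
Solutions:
 h(y) = C1 + C2*erf(sqrt(2)*y/3)


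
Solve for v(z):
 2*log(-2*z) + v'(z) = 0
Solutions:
 v(z) = C1 - 2*z*log(-z) + 2*z*(1 - log(2))


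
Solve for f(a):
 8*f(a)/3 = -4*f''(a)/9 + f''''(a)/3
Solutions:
 f(a) = C1*exp(-sqrt(6)*a*sqrt(1 + sqrt(19))/3) + C2*exp(sqrt(6)*a*sqrt(1 + sqrt(19))/3) + C3*sin(sqrt(6)*a*sqrt(-1 + sqrt(19))/3) + C4*cos(sqrt(6)*a*sqrt(-1 + sqrt(19))/3)


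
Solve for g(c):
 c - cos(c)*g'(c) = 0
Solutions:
 g(c) = C1 + Integral(c/cos(c), c)


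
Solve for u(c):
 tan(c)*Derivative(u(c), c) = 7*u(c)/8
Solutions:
 u(c) = C1*sin(c)^(7/8)


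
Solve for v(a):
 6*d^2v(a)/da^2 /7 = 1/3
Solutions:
 v(a) = C1 + C2*a + 7*a^2/36


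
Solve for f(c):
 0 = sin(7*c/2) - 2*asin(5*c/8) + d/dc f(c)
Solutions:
 f(c) = C1 + 2*c*asin(5*c/8) + 2*sqrt(64 - 25*c^2)/5 + 2*cos(7*c/2)/7


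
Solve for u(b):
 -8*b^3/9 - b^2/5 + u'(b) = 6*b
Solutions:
 u(b) = C1 + 2*b^4/9 + b^3/15 + 3*b^2


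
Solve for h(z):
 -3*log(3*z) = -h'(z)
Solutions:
 h(z) = C1 + 3*z*log(z) - 3*z + z*log(27)


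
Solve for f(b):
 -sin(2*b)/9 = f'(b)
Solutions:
 f(b) = C1 + cos(2*b)/18


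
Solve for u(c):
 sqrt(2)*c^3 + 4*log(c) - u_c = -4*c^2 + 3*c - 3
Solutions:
 u(c) = C1 + sqrt(2)*c^4/4 + 4*c^3/3 - 3*c^2/2 + 4*c*log(c) - c


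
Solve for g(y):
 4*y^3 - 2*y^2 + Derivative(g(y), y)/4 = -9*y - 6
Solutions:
 g(y) = C1 - 4*y^4 + 8*y^3/3 - 18*y^2 - 24*y


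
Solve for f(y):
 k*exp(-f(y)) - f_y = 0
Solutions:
 f(y) = log(C1 + k*y)


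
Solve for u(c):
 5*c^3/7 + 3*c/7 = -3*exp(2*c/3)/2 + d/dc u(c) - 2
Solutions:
 u(c) = C1 + 5*c^4/28 + 3*c^2/14 + 2*c + 9*exp(2*c/3)/4


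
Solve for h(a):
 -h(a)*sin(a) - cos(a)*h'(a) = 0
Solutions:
 h(a) = C1*cos(a)


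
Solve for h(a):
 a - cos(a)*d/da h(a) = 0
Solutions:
 h(a) = C1 + Integral(a/cos(a), a)


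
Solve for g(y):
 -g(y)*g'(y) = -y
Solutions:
 g(y) = -sqrt(C1 + y^2)
 g(y) = sqrt(C1 + y^2)


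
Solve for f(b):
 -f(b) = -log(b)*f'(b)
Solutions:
 f(b) = C1*exp(li(b))


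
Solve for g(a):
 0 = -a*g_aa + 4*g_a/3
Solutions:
 g(a) = C1 + C2*a^(7/3)


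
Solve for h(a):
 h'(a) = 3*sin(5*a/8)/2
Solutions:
 h(a) = C1 - 12*cos(5*a/8)/5


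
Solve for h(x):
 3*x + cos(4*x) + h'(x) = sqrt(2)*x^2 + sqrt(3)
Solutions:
 h(x) = C1 + sqrt(2)*x^3/3 - 3*x^2/2 + sqrt(3)*x - sin(4*x)/4


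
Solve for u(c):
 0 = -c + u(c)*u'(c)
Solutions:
 u(c) = -sqrt(C1 + c^2)
 u(c) = sqrt(C1 + c^2)


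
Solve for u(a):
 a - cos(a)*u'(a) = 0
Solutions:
 u(a) = C1 + Integral(a/cos(a), a)


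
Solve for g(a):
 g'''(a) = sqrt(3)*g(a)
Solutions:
 g(a) = C3*exp(3^(1/6)*a) + (C1*sin(3^(2/3)*a/2) + C2*cos(3^(2/3)*a/2))*exp(-3^(1/6)*a/2)


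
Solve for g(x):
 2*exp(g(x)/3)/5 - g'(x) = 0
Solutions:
 g(x) = 3*log(-1/(C1 + 2*x)) + 3*log(15)


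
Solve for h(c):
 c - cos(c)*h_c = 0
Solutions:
 h(c) = C1 + Integral(c/cos(c), c)


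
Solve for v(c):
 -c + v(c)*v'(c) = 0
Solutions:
 v(c) = -sqrt(C1 + c^2)
 v(c) = sqrt(C1 + c^2)


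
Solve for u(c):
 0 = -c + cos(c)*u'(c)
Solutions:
 u(c) = C1 + Integral(c/cos(c), c)


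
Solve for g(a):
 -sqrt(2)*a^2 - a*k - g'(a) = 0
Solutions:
 g(a) = C1 - sqrt(2)*a^3/3 - a^2*k/2


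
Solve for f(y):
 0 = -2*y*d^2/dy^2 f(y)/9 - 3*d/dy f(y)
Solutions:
 f(y) = C1 + C2/y^(25/2)


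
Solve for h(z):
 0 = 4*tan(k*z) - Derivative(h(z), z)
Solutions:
 h(z) = C1 + 4*Piecewise((-log(cos(k*z))/k, Ne(k, 0)), (0, True))


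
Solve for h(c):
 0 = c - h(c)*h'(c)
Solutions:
 h(c) = -sqrt(C1 + c^2)
 h(c) = sqrt(C1 + c^2)


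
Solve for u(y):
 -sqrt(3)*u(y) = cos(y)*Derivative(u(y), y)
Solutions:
 u(y) = C1*(sin(y) - 1)^(sqrt(3)/2)/(sin(y) + 1)^(sqrt(3)/2)


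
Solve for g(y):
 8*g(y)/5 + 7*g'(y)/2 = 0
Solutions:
 g(y) = C1*exp(-16*y/35)


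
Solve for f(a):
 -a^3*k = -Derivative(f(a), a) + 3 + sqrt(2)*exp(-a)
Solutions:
 f(a) = C1 + a^4*k/4 + 3*a - sqrt(2)*exp(-a)


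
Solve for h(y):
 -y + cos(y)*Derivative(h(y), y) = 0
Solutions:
 h(y) = C1 + Integral(y/cos(y), y)


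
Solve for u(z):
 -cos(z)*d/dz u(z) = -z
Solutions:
 u(z) = C1 + Integral(z/cos(z), z)


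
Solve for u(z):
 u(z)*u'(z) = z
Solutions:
 u(z) = -sqrt(C1 + z^2)
 u(z) = sqrt(C1 + z^2)


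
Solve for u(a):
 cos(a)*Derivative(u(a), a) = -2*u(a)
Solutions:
 u(a) = C1*(sin(a) - 1)/(sin(a) + 1)


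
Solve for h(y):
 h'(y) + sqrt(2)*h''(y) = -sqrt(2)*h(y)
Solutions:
 h(y) = (C1*sin(sqrt(14)*y/4) + C2*cos(sqrt(14)*y/4))*exp(-sqrt(2)*y/4)


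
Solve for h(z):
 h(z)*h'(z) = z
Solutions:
 h(z) = -sqrt(C1 + z^2)
 h(z) = sqrt(C1 + z^2)


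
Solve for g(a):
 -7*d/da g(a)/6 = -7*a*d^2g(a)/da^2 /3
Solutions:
 g(a) = C1 + C2*a^(3/2)


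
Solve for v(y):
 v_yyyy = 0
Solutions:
 v(y) = C1 + C2*y + C3*y^2 + C4*y^3


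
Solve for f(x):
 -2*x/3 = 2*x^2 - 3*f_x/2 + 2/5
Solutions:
 f(x) = C1 + 4*x^3/9 + 2*x^2/9 + 4*x/15


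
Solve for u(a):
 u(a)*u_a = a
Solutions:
 u(a) = -sqrt(C1 + a^2)
 u(a) = sqrt(C1 + a^2)


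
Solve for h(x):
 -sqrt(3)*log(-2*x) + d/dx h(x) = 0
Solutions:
 h(x) = C1 + sqrt(3)*x*log(-x) + sqrt(3)*x*(-1 + log(2))


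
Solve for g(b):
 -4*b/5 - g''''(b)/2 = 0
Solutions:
 g(b) = C1 + C2*b + C3*b^2 + C4*b^3 - b^5/75


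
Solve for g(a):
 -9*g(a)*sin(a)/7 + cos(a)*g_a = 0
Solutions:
 g(a) = C1/cos(a)^(9/7)


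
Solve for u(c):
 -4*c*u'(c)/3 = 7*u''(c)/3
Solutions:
 u(c) = C1 + C2*erf(sqrt(14)*c/7)


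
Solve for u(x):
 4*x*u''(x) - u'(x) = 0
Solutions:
 u(x) = C1 + C2*x^(5/4)


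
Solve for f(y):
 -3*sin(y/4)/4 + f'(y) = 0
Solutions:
 f(y) = C1 - 3*cos(y/4)


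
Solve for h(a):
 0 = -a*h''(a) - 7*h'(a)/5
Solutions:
 h(a) = C1 + C2/a^(2/5)


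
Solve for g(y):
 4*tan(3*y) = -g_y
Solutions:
 g(y) = C1 + 4*log(cos(3*y))/3


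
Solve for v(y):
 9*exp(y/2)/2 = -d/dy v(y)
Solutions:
 v(y) = C1 - 9*exp(y/2)


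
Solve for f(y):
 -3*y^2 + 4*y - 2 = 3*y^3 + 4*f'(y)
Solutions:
 f(y) = C1 - 3*y^4/16 - y^3/4 + y^2/2 - y/2


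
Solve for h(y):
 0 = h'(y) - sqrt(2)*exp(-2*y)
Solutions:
 h(y) = C1 - sqrt(2)*exp(-2*y)/2


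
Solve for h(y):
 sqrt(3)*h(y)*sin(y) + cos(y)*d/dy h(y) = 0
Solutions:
 h(y) = C1*cos(y)^(sqrt(3))


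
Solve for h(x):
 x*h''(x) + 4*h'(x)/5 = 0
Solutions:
 h(x) = C1 + C2*x^(1/5)


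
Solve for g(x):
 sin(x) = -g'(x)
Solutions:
 g(x) = C1 + cos(x)


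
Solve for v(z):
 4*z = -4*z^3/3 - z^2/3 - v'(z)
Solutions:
 v(z) = C1 - z^4/3 - z^3/9 - 2*z^2


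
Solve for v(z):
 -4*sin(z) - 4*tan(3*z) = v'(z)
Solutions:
 v(z) = C1 + 4*log(cos(3*z))/3 + 4*cos(z)


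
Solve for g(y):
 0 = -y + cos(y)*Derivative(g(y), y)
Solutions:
 g(y) = C1 + Integral(y/cos(y), y)


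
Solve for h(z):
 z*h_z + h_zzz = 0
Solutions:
 h(z) = C1 + Integral(C2*airyai(-z) + C3*airybi(-z), z)


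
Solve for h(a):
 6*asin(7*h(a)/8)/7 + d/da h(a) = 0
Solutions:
 Integral(1/asin(7*_y/8), (_y, h(a))) = C1 - 6*a/7


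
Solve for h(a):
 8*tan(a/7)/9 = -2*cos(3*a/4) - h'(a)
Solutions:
 h(a) = C1 + 56*log(cos(a/7))/9 - 8*sin(3*a/4)/3


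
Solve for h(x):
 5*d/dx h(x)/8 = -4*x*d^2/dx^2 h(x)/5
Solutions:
 h(x) = C1 + C2*x^(7/32)


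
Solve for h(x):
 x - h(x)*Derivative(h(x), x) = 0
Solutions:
 h(x) = -sqrt(C1 + x^2)
 h(x) = sqrt(C1 + x^2)


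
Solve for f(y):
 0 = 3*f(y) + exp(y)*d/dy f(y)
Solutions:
 f(y) = C1*exp(3*exp(-y))


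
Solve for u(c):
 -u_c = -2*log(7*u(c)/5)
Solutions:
 Integral(1/(-log(_y) - log(7) + log(5)), (_y, u(c)))/2 = C1 - c


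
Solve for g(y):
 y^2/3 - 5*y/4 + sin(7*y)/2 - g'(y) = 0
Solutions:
 g(y) = C1 + y^3/9 - 5*y^2/8 - cos(7*y)/14


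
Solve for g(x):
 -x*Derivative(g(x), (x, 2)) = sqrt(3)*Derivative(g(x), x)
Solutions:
 g(x) = C1 + C2*x^(1 - sqrt(3))


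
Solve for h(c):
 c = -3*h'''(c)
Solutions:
 h(c) = C1 + C2*c + C3*c^2 - c^4/72


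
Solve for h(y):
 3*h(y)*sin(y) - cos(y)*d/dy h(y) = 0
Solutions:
 h(y) = C1/cos(y)^3


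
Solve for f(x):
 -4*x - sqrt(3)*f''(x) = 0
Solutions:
 f(x) = C1 + C2*x - 2*sqrt(3)*x^3/9


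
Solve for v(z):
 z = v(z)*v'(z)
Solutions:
 v(z) = -sqrt(C1 + z^2)
 v(z) = sqrt(C1 + z^2)


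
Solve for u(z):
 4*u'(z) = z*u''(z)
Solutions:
 u(z) = C1 + C2*z^5
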